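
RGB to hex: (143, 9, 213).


R = 143 → 8F (hex)
G = 9 → 09 (hex)
B = 213 → D5 (hex)
Hex = #8F09D5


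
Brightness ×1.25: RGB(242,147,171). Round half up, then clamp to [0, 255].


Multiply each channel by 1.25, round half up, clamp to [0, 255]
R: 242×1.25 = 302.5 → round → 303 → clamp → 255
G: 147×1.25 = 183.75 → round → 184
B: 171×1.25 = 213.75 → round → 214
= RGB(255, 184, 214)


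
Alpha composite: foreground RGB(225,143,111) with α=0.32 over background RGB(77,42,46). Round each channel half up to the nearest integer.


C = α×F + (1-α)×B, with 1-α = 0.68
R: 0.32×225 + 0.68×77 = 72.00 + 52.36 = 124.36 → 124
G: 0.32×143 + 0.68×42 = 45.76 + 28.56 = 74.32 → 74
B: 0.32×111 + 0.68×46 = 35.52 + 31.28 = 66.80 → 67
= RGB(124, 74, 67)


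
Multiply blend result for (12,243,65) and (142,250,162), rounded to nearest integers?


Multiply: C = A×B/255, rounded to nearest integer
R: 12×142/255 = 1704/255 ≈ 6.682 → 7
G: 243×250/255 = 60750/255 ≈ 238.235 → 238
B: 65×162/255 = 10530/255 ≈ 41.294 → 41
= RGB(7, 238, 41)


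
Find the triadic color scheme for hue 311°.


Triadic: equally spaced at 120° intervals
H1 = 311°
H2 = (311 + 120) mod 360 = 71°
H3 = (311 + 240) mod 360 = 191°
Triadic = 311°, 71°, 191°


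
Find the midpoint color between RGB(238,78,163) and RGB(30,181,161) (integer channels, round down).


Midpoint: each channel = ⌊(C₁+C₂)/2⌋
R: ⌊(238+30)/2⌋ = 134
G: ⌊(78+181)/2⌋ = 129
B: ⌊(163+161)/2⌋ = 162
= RGB(134, 129, 162)


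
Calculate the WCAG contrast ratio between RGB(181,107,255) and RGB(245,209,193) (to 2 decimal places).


Linearize each sRGB channel c=v/255: c/12.92 if c ≤ 0.04045 else ((c+0.055)/1.055)^2.4
L = 0.2126×R_lin + 0.7152×G_lin + 0.0722×B_lin
Color 1 (181,107,255):
  R=181: 181/255≈0.7098 > 0.04045 → ((0.7098+0.055)/1.055)^2.4 ≈ 0.46208
  G=107: 107/255≈0.4196 > 0.04045 → ((0.4196+0.055)/1.055)^2.4 ≈ 0.14703
  B=255: 255/255≈1.0000 > 0.04045 → ((1.0000+0.055)/1.055)^2.4 ≈ 1.00000
  L1 = 0.2126×0.46208 + 0.7152×0.14703 + 0.0722×1.00000 ≈ 0.27559
Color 2 (245,209,193):
  R=245: 245/255≈0.9608 > 0.04045 → ((0.9608+0.055)/1.055)^2.4 ≈ 0.91310
  G=209: 209/255≈0.8196 > 0.04045 → ((0.8196+0.055)/1.055)^2.4 ≈ 0.63760
  B=193: 193/255≈0.7569 > 0.04045 → ((0.7569+0.055)/1.055)^2.4 ≈ 0.53328
  L2 = 0.2126×0.91310 + 0.7152×0.63760 + 0.0722×0.53328 ≈ 0.68864
Lighter = 0.68864, Darker = 0.27559
Ratio = (L_lighter + 0.05) / (L_darker + 0.05)
Ratio = (0.68864 + 0.05) / (0.27559 + 0.05) = 0.73864 / 0.32559 ≈ 2.2686
Ratio ≈ 2.27:1


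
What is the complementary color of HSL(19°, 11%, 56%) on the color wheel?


Complement = opposite side of color wheel = hue + 180°
H' = (19 + 180) mod 360 = 199°
S and L unchanged.
= HSL(199°, 11%, 56%)


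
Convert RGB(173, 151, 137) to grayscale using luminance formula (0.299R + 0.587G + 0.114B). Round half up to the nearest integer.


Gray = 0.299×R + 0.587×G + 0.114×B
Gray = 0.299×173 + 0.587×151 + 0.114×137
Gray = 51.727 + 88.637 + 15.618
Gray = 155.982 → round half up → 156
Gray = 156


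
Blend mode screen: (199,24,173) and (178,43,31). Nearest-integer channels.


Screen: C = 255 - (255-A)×(255-B)/255, rounded to nearest integer
R: 255 - (255-199)×(255-178)/255 = 255 - 4312/255 ≈ 255 - 16.910 = 238.090 → 238
G: 255 - (255-24)×(255-43)/255 = 255 - 48972/255 ≈ 255 - 192.047 = 62.953 → 63
B: 255 - (255-173)×(255-31)/255 = 255 - 18368/255 ≈ 255 - 72.031 = 182.969 → 183
= RGB(238, 63, 183)


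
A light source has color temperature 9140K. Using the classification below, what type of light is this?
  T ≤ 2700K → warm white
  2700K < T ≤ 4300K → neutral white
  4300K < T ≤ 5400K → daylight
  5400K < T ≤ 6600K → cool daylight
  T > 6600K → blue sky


Temperature: 9140K
9140K > 6600K → blue sky
Classification: blue sky


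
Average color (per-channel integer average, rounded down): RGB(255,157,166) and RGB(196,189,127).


Midpoint: each channel = ⌊(C₁+C₂)/2⌋
R: ⌊(255+196)/2⌋ = 225
G: ⌊(157+189)/2⌋ = 173
B: ⌊(166+127)/2⌋ = 146
= RGB(225, 173, 146)


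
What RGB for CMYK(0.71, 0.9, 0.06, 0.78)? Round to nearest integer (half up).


R = 255 × (1-C) × (1-K) = 255 × 0.29 × 0.22 = 16.269 → 16
G = 255 × (1-M) × (1-K) = 255 × 0.10 × 0.22 = 5.61 → 6
B = 255 × (1-Y) × (1-K) = 255 × 0.94 × 0.22 = 52.734 → 53
= RGB(16, 6, 53)


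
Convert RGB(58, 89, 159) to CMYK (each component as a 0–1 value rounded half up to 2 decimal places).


R'=58/255≈0.2275, G'=89/255≈0.3490, B'=159/255≈0.6235
K = 1 - max(R',G',B') = 1 - 159/255 = 96/255 = 0.37647… → 0.38
(1-R'-K)/(1-K) simplifies to (max-R)/max with max = 159:
C = (159-58)/159 = 101/159 = 0.63522… → 0.64
M = (159-89)/159 = 70/159 = 0.44025… → 0.44
Y = (159-159)/159 = 0/159 = 0 → 0.00
= CMYK(0.64, 0.44, 0.00, 0.38)


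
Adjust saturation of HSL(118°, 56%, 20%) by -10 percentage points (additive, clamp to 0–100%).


Original S = 56%
Adjustment = -10 percentage points
New S = 56 + (-10) = 46
Clamp to [0, 100] → 46
= HSL(118°, 46%, 20%)


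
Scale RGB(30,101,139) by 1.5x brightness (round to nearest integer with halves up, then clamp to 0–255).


Multiply each channel by 1.5, round half up, clamp to [0, 255]
R: 30×1.5 = 45
G: 101×1.5 = 151.5 → round → 152
B: 139×1.5 = 208.5 → round → 209
= RGB(45, 152, 209)


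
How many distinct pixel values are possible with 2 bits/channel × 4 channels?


Total bits = 2 bits/channel × 4 channels = 8 bits
Distinct pixel values = 2^8
= 256 pixel values


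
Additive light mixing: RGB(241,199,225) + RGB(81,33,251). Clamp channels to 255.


Additive: each channel = min(255, C₁+C₂)
R: 241+81 = 322 → 255
G: 199+33 = 232 → 232
B: 225+251 = 476 → 255
= RGB(255, 232, 255)


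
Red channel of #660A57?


Color: #660A57
R = 66 = 102
G = 0A = 10
B = 57 = 87
Red = 102


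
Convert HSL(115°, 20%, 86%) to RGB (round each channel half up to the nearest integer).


H=115°, S=0.20, L=0.86
C = (1-|2L-1|)×S = (1-|0.72|)×0.20 = 0.056
H' = H/60 = 115/60 ≈ 1.9167; X = C×(1-|H' mod 2 - 1|) ≈ 0.0047
m = L - C/2 = 0.86 - 0.028 = 0.832
Sector ⌊H'⌋ = 1 → (R',G',B') = (≈0.0047, 0.056, 0.0)
RGB = ((R'+m)×255, (G'+m)×255, (B'+m)×255) = (213.35, 226.44, 212.16)
Round half up → RGB(213, 226, 212)


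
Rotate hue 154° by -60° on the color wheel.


New hue = (H + rotation) mod 360
New hue = (154 -60) mod 360
= 94 mod 360
= 94°


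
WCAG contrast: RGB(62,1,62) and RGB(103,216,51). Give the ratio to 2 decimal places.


Linearize each sRGB channel c=v/255: c/12.92 if c ≤ 0.04045 else ((c+0.055)/1.055)^2.4
L = 0.2126×R_lin + 0.7152×G_lin + 0.0722×B_lin
Color 1 (62,1,62):
  R=62: 62/255≈0.2431 > 0.04045 → ((0.2431+0.055)/1.055)^2.4 ≈ 0.04817
  G=1: 1/255≈0.0039 ≤ 0.04045 → 0.0039/12.92 ≈ 0.00030
  B=62: 62/255≈0.2431 > 0.04045 → ((0.2431+0.055)/1.055)^2.4 ≈ 0.04817
  L1 = 0.2126×0.04817 + 0.7152×0.00030 + 0.0722×0.04817 ≈ 0.01394
Color 2 (103,216,51):
  R=103: 103/255≈0.4039 > 0.04045 → ((0.4039+0.055)/1.055)^2.4 ≈ 0.13563
  G=216: 216/255≈0.8471 > 0.04045 → ((0.8471+0.055)/1.055)^2.4 ≈ 0.68669
  B=51: 51/255≈0.2000 > 0.04045 → ((0.2000+0.055)/1.055)^2.4 ≈ 0.03310
  L2 = 0.2126×0.13563 + 0.7152×0.68669 + 0.0722×0.03310 ≈ 0.52234
Lighter = 0.52234, Darker = 0.01394
Ratio = (L_lighter + 0.05) / (L_darker + 0.05)
Ratio = (0.52234 + 0.05) / (0.01394 + 0.05) = 0.57234 / 0.06394 ≈ 8.9518
Ratio ≈ 8.95:1


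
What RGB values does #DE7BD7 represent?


DE → 222 (R)
7B → 123 (G)
D7 → 215 (B)
= RGB(222, 123, 215)


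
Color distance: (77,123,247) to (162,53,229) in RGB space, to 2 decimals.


d = √[(R₁-R₂)² + (G₁-G₂)² + (B₁-B₂)²]
d = √[(77-162)² + (123-53)² + (247-229)²]
d = √[7225 + 4900 + 324]
d = √12449
d ≈ 111.58


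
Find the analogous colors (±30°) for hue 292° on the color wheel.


Base hue: 292°
Left analog: (292 - 30) mod 360 = 262°
Right analog: (292 + 30) mod 360 = 322°
Analogous hues = 262° and 322°


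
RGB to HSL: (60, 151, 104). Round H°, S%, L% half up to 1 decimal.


Normalize: R'=60/255≈0.2353, G'=151/255≈0.5922, B'=104/255≈0.4078
Max=151/255, Min=60/255, Δ=Max-Min=91/255
L = (Max+Min)/2 = (151+60)/510 = 211/510 = 0.41372… → L = 41.4%
L ≤ 0.5 → S = Δ/(Max+Min) = 91/(151+60) = 91/211 = 0.43127… → S = 43.1%
(the 1/255 factors cancel in S and H, so raw channel differences can be used)
Max is G' → H = 60 × ((B-R)/Δ + 2) = 60 × ((104-60)/91 + 2)
  44/91 + 2 = 0.4835… + 2 = 2.4835…
  H = 60 × 2.4835… = 149.010…° → H = 149.0°
= HSL(149.0°, 43.1%, 41.4%)


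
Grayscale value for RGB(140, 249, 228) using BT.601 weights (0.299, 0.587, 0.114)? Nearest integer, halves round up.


Gray = 0.299×R + 0.587×G + 0.114×B
Gray = 0.299×140 + 0.587×249 + 0.114×228
Gray = 41.860 + 146.163 + 25.992
Gray = 214.015 → round half up → 214
Gray = 214


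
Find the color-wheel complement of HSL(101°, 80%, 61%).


Complement = opposite side of color wheel = hue + 180°
H' = (101 + 180) mod 360 = 281°
S and L unchanged.
= HSL(281°, 80%, 61%)


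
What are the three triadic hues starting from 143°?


Triadic: equally spaced at 120° intervals
H1 = 143°
H2 = (143 + 120) mod 360 = 263°
H3 = (143 + 240) mod 360 = 23°
Triadic = 143°, 263°, 23°


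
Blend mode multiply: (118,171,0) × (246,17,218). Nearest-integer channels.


Multiply: C = A×B/255, rounded to nearest integer
R: 118×246/255 = 29028/255 ≈ 113.835 → 114
G: 171×17/255 = 2907/255 ≈ 11.400 → 11
B: 0×218/255 = 0/255 ≈ 0.000 → 0
= RGB(114, 11, 0)


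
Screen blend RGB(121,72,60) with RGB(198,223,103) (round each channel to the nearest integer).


Screen: C = 255 - (255-A)×(255-B)/255, rounded to nearest integer
R: 255 - (255-121)×(255-198)/255 = 255 - 7638/255 ≈ 255 - 29.953 = 225.047 → 225
G: 255 - (255-72)×(255-223)/255 = 255 - 5856/255 ≈ 255 - 22.965 = 232.035 → 232
B: 255 - (255-60)×(255-103)/255 = 255 - 29640/255 ≈ 255 - 116.235 = 138.765 → 139
= RGB(225, 232, 139)


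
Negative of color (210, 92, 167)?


Invert: (255-R, 255-G, 255-B)
R: 255-210 = 45
G: 255-92 = 163
B: 255-167 = 88
= RGB(45, 163, 88)


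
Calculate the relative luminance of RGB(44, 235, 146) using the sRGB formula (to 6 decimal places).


Linearize each channel (sRGB transfer function): c = v/255; c_lin = c/12.92 if c ≤ 0.04045, else ((c+0.055)/1.055)^2.4
  R: 44/255 ≈ 0.172549 > 0.04045 → ((0.172549+0.055)/1.055)^2.4 ≈ 0.025187
  G: 235/255 ≈ 0.921569 > 0.04045 → ((0.921569+0.055)/1.055)^2.4 ≈ 0.830770
  B: 146/255 ≈ 0.572549 > 0.04045 → ((0.572549+0.055)/1.055)^2.4 ≈ 0.287441
R_lin = 0.025187, G_lin = 0.830770, B_lin = 0.287441
L = 0.2126×R + 0.7152×G + 0.0722×B
L = 0.2126×0.025187 + 0.7152×0.830770 + 0.0722×0.287441
L ≈ 0.620275


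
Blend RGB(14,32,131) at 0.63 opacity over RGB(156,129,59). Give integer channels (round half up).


C = α×F + (1-α)×B, with 1-α = 0.37
R: 0.63×14 + 0.37×156 = 8.82 + 57.72 = 66.54 → 67
G: 0.63×32 + 0.37×129 = 20.16 + 47.73 = 67.89 → 68
B: 0.63×131 + 0.37×59 = 82.53 + 21.83 = 104.36 → 104
= RGB(67, 68, 104)


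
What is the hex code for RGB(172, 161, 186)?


R = 172 → AC (hex)
G = 161 → A1 (hex)
B = 186 → BA (hex)
Hex = #ACA1BA


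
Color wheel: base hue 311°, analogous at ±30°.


Base hue: 311°
Left analog: (311 - 30) mod 360 = 281°
Right analog: (311 + 30) mod 360 = 341°
Analogous hues = 281° and 341°


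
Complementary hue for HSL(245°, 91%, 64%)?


Complement = opposite side of color wheel = hue + 180°
H' = (245 + 180) mod 360 = 65°
S and L unchanged.
= HSL(65°, 91%, 64%)


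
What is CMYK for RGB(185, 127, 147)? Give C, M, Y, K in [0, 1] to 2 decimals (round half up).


R'=185/255≈0.7255, G'=127/255≈0.4980, B'=147/255≈0.5765
K = 1 - max(R',G',B') = 1 - 185/255 = 70/255 = 0.27450… → 0.27
(1-R'-K)/(1-K) simplifies to (max-R)/max with max = 185:
C = (185-185)/185 = 0/185 = 0 → 0.00
M = (185-127)/185 = 58/185 = 0.31351… → 0.31
Y = (185-147)/185 = 38/185 = 0.20540… → 0.21
= CMYK(0.00, 0.31, 0.21, 0.27)


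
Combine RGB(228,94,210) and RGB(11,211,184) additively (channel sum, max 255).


Additive: each channel = min(255, C₁+C₂)
R: 228+11 = 239 → 239
G: 94+211 = 305 → 255
B: 210+184 = 394 → 255
= RGB(239, 255, 255)


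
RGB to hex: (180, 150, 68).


R = 180 → B4 (hex)
G = 150 → 96 (hex)
B = 68 → 44 (hex)
Hex = #B49644


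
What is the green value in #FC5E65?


Color: #FC5E65
R = FC = 252
G = 5E = 94
B = 65 = 101
Green = 94


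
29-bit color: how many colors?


Colors = 2^bits = 2^29
= 536,870,912 colors


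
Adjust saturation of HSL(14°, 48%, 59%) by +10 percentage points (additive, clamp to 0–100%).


Original S = 48%
Adjustment = +10 percentage points
New S = 48 + (10) = 58
Clamp to [0, 100] → 58
= HSL(14°, 58%, 59%)


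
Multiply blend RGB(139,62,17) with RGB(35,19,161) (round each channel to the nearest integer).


Multiply: C = A×B/255, rounded to nearest integer
R: 139×35/255 = 4865/255 ≈ 19.078 → 19
G: 62×19/255 = 1178/255 ≈ 4.620 → 5
B: 17×161/255 = 2737/255 ≈ 10.733 → 11
= RGB(19, 5, 11)


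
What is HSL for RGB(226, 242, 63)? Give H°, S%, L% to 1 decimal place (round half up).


Normalize: R'=226/255≈0.8863, G'=242/255≈0.9490, B'=63/255≈0.2471
Max=242/255, Min=63/255, Δ=Max-Min=179/255
L = (Max+Min)/2 = (242+63)/510 = 305/510 = 0.59803… → L = 59.8%
L > 0.5 → S = Δ/(2-Max-Min) = 179/(510-242-63) = 179/205 = 0.87317… → S = 87.3%
(the 1/255 factors cancel in S and H, so raw channel differences can be used)
Max is G' → H = 60 × ((B-R)/Δ + 2) = 60 × ((63-226)/179 + 2)
  -163/179 + 2 = -0.9106… + 2 = 1.0893…
  H = 60 × 1.0893… = 65.363…° → H = 65.4°
= HSL(65.4°, 87.3%, 59.8%)


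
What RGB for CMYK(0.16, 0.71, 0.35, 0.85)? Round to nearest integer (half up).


R = 255 × (1-C) × (1-K) = 255 × 0.84 × 0.15 = 32.13 → 32
G = 255 × (1-M) × (1-K) = 255 × 0.29 × 0.15 = 11.0925 → 11
B = 255 × (1-Y) × (1-K) = 255 × 0.65 × 0.15 = 24.8625 → 25
= RGB(32, 11, 25)


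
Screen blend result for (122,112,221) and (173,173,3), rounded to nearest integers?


Screen: C = 255 - (255-A)×(255-B)/255, rounded to nearest integer
R: 255 - (255-122)×(255-173)/255 = 255 - 10906/255 ≈ 255 - 42.769 = 212.231 → 212
G: 255 - (255-112)×(255-173)/255 = 255 - 11726/255 ≈ 255 - 45.984 = 209.016 → 209
B: 255 - (255-221)×(255-3)/255 = 255 - 8568/255 ≈ 255 - 33.600 = 221.400 → 221
= RGB(212, 209, 221)


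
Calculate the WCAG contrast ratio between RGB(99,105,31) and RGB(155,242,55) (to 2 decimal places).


Linearize each sRGB channel c=v/255: c/12.92 if c ≤ 0.04045 else ((c+0.055)/1.055)^2.4
L = 0.2126×R_lin + 0.7152×G_lin + 0.0722×B_lin
Color 1 (99,105,31):
  R=99: 99/255≈0.3882 > 0.04045 → ((0.3882+0.055)/1.055)^2.4 ≈ 0.12477
  G=105: 105/255≈0.4118 > 0.04045 → ((0.4118+0.055)/1.055)^2.4 ≈ 0.14126
  B=31: 31/255≈0.1216 > 0.04045 → ((0.1216+0.055)/1.055)^2.4 ≈ 0.01370
  L1 = 0.2126×0.12477 + 0.7152×0.14126 + 0.0722×0.01370 ≈ 0.12855
Color 2 (155,242,55):
  R=155: 155/255≈0.6078 > 0.04045 → ((0.6078+0.055)/1.055)^2.4 ≈ 0.32778
  G=242: 242/255≈0.9490 > 0.04045 → ((0.9490+0.055)/1.055)^2.4 ≈ 0.88792
  B=55: 55/255≈0.2157 > 0.04045 → ((0.2157+0.055)/1.055)^2.4 ≈ 0.03820
  L2 = 0.2126×0.32778 + 0.7152×0.88792 + 0.0722×0.03820 ≈ 0.70749
Lighter = 0.70749, Darker = 0.12855
Ratio = (L_lighter + 0.05) / (L_darker + 0.05)
Ratio = (0.70749 + 0.05) / (0.12855 + 0.05) = 0.75749 / 0.17855 ≈ 4.2425
Ratio ≈ 4.24:1


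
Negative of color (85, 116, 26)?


Invert: (255-R, 255-G, 255-B)
R: 255-85 = 170
G: 255-116 = 139
B: 255-26 = 229
= RGB(170, 139, 229)


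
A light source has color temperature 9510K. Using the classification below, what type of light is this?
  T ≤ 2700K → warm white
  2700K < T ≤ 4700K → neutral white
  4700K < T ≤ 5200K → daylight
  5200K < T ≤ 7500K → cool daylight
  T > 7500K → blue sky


Temperature: 9510K
9510K > 7500K → blue sky
Classification: blue sky


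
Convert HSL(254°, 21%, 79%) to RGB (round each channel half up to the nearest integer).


H=254°, S=0.21, L=0.79
C = (1-|2L-1|)×S = (1-|0.58|)×0.21 = 0.0882
H' = H/60 = 254/60 ≈ 4.2333; X = C×(1-|H' mod 2 - 1|) = 0.02058
m = L - C/2 = 0.79 - 0.0441 = 0.7459
Sector ⌊H'⌋ = 4 → (R',G',B') = (0.02058, 0.0, 0.0882)
RGB = ((R'+m)×255, (G'+m)×255, (B'+m)×255) = (195.4524, 190.2045, 212.6955)
Round half up → RGB(195, 190, 213)


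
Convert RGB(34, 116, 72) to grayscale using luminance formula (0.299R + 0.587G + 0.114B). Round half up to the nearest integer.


Gray = 0.299×R + 0.587×G + 0.114×B
Gray = 0.299×34 + 0.587×116 + 0.114×72
Gray = 10.166 + 68.092 + 8.208
Gray = 86.466 → round half up → 86
Gray = 86


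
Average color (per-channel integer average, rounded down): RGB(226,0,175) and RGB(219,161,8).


Midpoint: each channel = ⌊(C₁+C₂)/2⌋
R: ⌊(226+219)/2⌋ = 222
G: ⌊(0+161)/2⌋ = 80
B: ⌊(175+8)/2⌋ = 91
= RGB(222, 80, 91)


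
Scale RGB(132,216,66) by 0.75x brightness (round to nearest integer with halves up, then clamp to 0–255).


Multiply each channel by 0.75, round half up, clamp to [0, 255]
R: 132×0.75 = 99
G: 216×0.75 = 162
B: 66×0.75 = 49.5 → round → 50
= RGB(99, 162, 50)


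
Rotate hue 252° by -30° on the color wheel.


New hue = (H + rotation) mod 360
New hue = (252 -30) mod 360
= 222 mod 360
= 222°


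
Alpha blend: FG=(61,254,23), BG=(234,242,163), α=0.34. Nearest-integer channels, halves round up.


C = α×F + (1-α)×B, with 1-α = 0.66
R: 0.34×61 + 0.66×234 = 20.74 + 154.44 = 175.18 → 175
G: 0.34×254 + 0.66×242 = 86.36 + 159.72 = 246.08 → 246
B: 0.34×23 + 0.66×163 = 7.82 + 107.58 = 115.40 → 115
= RGB(175, 246, 115)


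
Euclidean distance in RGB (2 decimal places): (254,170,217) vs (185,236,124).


d = √[(R₁-R₂)² + (G₁-G₂)² + (B₁-B₂)²]
d = √[(254-185)² + (170-236)² + (217-124)²]
d = √[4761 + 4356 + 8649]
d = √17766
d ≈ 133.29


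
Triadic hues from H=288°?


Triadic: equally spaced at 120° intervals
H1 = 288°
H2 = (288 + 120) mod 360 = 48°
H3 = (288 + 240) mod 360 = 168°
Triadic = 288°, 48°, 168°


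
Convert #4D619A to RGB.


4D → 77 (R)
61 → 97 (G)
9A → 154 (B)
= RGB(77, 97, 154)


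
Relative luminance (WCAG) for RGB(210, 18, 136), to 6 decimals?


Linearize each channel (sRGB transfer function): c = v/255; c_lin = c/12.92 if c ≤ 0.04045, else ((c+0.055)/1.055)^2.4
  R: 210/255 ≈ 0.823529 > 0.04045 → ((0.823529+0.055)/1.055)^2.4 ≈ 0.644480
  G: 18/255 ≈ 0.070588 > 0.04045 → ((0.070588+0.055)/1.055)^2.4 ≈ 0.006049
  B: 136/255 ≈ 0.533333 > 0.04045 → ((0.533333+0.055)/1.055)^2.4 ≈ 0.246201
R_lin = 0.644480, G_lin = 0.006049, B_lin = 0.246201
L = 0.2126×R + 0.7152×G + 0.0722×B
L = 0.2126×0.644480 + 0.7152×0.006049 + 0.0722×0.246201
L ≈ 0.159118


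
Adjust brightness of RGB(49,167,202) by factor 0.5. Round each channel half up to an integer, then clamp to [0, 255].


Multiply each channel by 0.5, round half up, clamp to [0, 255]
R: 49×0.5 = 24.5 → round → 25
G: 167×0.5 = 83.5 → round → 84
B: 202×0.5 = 101
= RGB(25, 84, 101)


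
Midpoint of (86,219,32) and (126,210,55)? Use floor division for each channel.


Midpoint: each channel = ⌊(C₁+C₂)/2⌋
R: ⌊(86+126)/2⌋ = 106
G: ⌊(219+210)/2⌋ = 214
B: ⌊(32+55)/2⌋ = 43
= RGB(106, 214, 43)


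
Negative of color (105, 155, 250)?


Invert: (255-R, 255-G, 255-B)
R: 255-105 = 150
G: 255-155 = 100
B: 255-250 = 5
= RGB(150, 100, 5)


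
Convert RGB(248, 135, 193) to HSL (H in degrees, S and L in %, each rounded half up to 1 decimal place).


Normalize: R'=248/255≈0.9725, G'=135/255≈0.5294, B'=193/255≈0.7569
Max=248/255, Min=135/255, Δ=Max-Min=113/255
L = (Max+Min)/2 = (248+135)/510 = 383/510 = 0.75098… → L = 75.1%
L > 0.5 → S = Δ/(2-Max-Min) = 113/(510-248-135) = 113/127 = 0.88976… → S = 89.0%
(the 1/255 factors cancel in S and H, so raw channel differences can be used)
Max is R' → H = 60 × (((G-B)/Δ) mod 6) = 60 × (((135-193)/113) mod 6)
  (-58)/113 = -0.5132…; negative, so add 6 → 5.4867…
  H = 60 × 5.4867… = 329.203…° → H = 329.2°
= HSL(329.2°, 89.0%, 75.1%)


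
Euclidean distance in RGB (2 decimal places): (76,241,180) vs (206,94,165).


d = √[(R₁-R₂)² + (G₁-G₂)² + (B₁-B₂)²]
d = √[(76-206)² + (241-94)² + (180-165)²]
d = √[16900 + 21609 + 225]
d = √38734
d ≈ 196.81


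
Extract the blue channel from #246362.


Color: #246362
R = 24 = 36
G = 63 = 99
B = 62 = 98
Blue = 98


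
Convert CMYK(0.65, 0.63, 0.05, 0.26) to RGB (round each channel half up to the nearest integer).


R = 255 × (1-C) × (1-K) = 255 × 0.35 × 0.74 = 66.045 → 66
G = 255 × (1-M) × (1-K) = 255 × 0.37 × 0.74 = 69.819 → 70
B = 255 × (1-Y) × (1-K) = 255 × 0.95 × 0.74 = 179.265 → 179
= RGB(66, 70, 179)


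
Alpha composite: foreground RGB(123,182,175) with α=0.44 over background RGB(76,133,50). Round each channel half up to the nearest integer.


C = α×F + (1-α)×B, with 1-α = 0.56
R: 0.44×123 + 0.56×76 = 54.12 + 42.56 = 96.68 → 97
G: 0.44×182 + 0.56×133 = 80.08 + 74.48 = 154.56 → 155
B: 0.44×175 + 0.56×50 = 77.00 + 28.00 = 105.00 → 105
= RGB(97, 155, 105)


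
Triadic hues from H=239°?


Triadic: equally spaced at 120° intervals
H1 = 239°
H2 = (239 + 120) mod 360 = 359°
H3 = (239 + 240) mod 360 = 119°
Triadic = 239°, 359°, 119°


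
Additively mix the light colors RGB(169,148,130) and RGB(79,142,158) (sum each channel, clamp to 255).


Additive: each channel = min(255, C₁+C₂)
R: 169+79 = 248 → 248
G: 148+142 = 290 → 255
B: 130+158 = 288 → 255
= RGB(248, 255, 255)


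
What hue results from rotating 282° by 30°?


New hue = (H + rotation) mod 360
New hue = (282 + 30) mod 360
= 312 mod 360
= 312°


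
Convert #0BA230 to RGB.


0B → 11 (R)
A2 → 162 (G)
30 → 48 (B)
= RGB(11, 162, 48)


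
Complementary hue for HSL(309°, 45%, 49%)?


Complement = opposite side of color wheel = hue + 180°
H' = (309 + 180) mod 360 = 129°
S and L unchanged.
= HSL(129°, 45%, 49%)


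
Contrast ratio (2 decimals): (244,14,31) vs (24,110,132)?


Linearize each sRGB channel c=v/255: c/12.92 if c ≤ 0.04045 else ((c+0.055)/1.055)^2.4
L = 0.2126×R_lin + 0.7152×G_lin + 0.0722×B_lin
Color 1 (244,14,31):
  R=244: 244/255≈0.9569 > 0.04045 → ((0.9569+0.055)/1.055)^2.4 ≈ 0.90466
  G=14: 14/255≈0.0549 > 0.04045 → ((0.0549+0.055)/1.055)^2.4 ≈ 0.00439
  B=31: 31/255≈0.1216 > 0.04045 → ((0.1216+0.055)/1.055)^2.4 ≈ 0.01370
  L1 = 0.2126×0.90466 + 0.7152×0.00439 + 0.0722×0.01370 ≈ 0.19646
Color 2 (24,110,132):
  R=24: 24/255≈0.0941 > 0.04045 → ((0.0941+0.055)/1.055)^2.4 ≈ 0.00913
  G=110: 110/255≈0.4314 > 0.04045 → ((0.4314+0.055)/1.055)^2.4 ≈ 0.15593
  B=132: 132/255≈0.5176 > 0.04045 → ((0.5176+0.055)/1.055)^2.4 ≈ 0.23074
  L2 = 0.2126×0.00913 + 0.7152×0.15593 + 0.0722×0.23074 ≈ 0.13012
Lighter = 0.19646, Darker = 0.13012
Ratio = (L_lighter + 0.05) / (L_darker + 0.05)
Ratio = (0.19646 + 0.05) / (0.13012 + 0.05) = 0.24646 / 0.18012 ≈ 1.3683
Ratio ≈ 1.37:1


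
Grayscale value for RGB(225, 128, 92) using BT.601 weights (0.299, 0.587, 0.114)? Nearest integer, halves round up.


Gray = 0.299×R + 0.587×G + 0.114×B
Gray = 0.299×225 + 0.587×128 + 0.114×92
Gray = 67.275 + 75.136 + 10.488
Gray = 152.899 → round half up → 153
Gray = 153


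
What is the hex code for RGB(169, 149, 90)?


R = 169 → A9 (hex)
G = 149 → 95 (hex)
B = 90 → 5A (hex)
Hex = #A9955A


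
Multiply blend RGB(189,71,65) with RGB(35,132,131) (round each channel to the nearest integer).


Multiply: C = A×B/255, rounded to nearest integer
R: 189×35/255 = 6615/255 ≈ 25.941 → 26
G: 71×132/255 = 9372/255 ≈ 36.753 → 37
B: 65×131/255 = 8515/255 ≈ 33.392 → 33
= RGB(26, 37, 33)


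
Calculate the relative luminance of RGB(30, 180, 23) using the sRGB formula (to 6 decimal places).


Linearize each channel (sRGB transfer function): c = v/255; c_lin = c/12.92 if c ≤ 0.04045, else ((c+0.055)/1.055)^2.4
  R: 30/255 ≈ 0.117647 > 0.04045 → ((0.117647+0.055)/1.055)^2.4 ≈ 0.012983
  G: 180/255 ≈ 0.705882 > 0.04045 → ((0.705882+0.055)/1.055)^2.4 ≈ 0.456411
  B: 23/255 ≈ 0.090196 > 0.04045 → ((0.090196+0.055)/1.055)^2.4 ≈ 0.008568
R_lin = 0.012983, G_lin = 0.456411, B_lin = 0.008568
L = 0.2126×R + 0.7152×G + 0.0722×B
L = 0.2126×0.012983 + 0.7152×0.456411 + 0.0722×0.008568
L ≈ 0.329804


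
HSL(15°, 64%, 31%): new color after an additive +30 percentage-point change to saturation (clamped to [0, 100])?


Original S = 64%
Adjustment = +30 percentage points
New S = 64 + (30) = 94
Clamp to [0, 100] → 94
= HSL(15°, 94%, 31%)


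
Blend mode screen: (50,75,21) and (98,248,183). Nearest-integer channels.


Screen: C = 255 - (255-A)×(255-B)/255, rounded to nearest integer
R: 255 - (255-50)×(255-98)/255 = 255 - 32185/255 ≈ 255 - 126.216 = 128.784 → 129
G: 255 - (255-75)×(255-248)/255 = 255 - 1260/255 ≈ 255 - 4.941 = 250.059 → 250
B: 255 - (255-21)×(255-183)/255 = 255 - 16848/255 ≈ 255 - 66.071 = 188.929 → 189
= RGB(129, 250, 189)


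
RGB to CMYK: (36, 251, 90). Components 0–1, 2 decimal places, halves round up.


R'=36/255≈0.1412, G'=251/255≈0.9843, B'=90/255≈0.3529
K = 1 - max(R',G',B') = 1 - 251/255 = 4/255 = 0.01568… → 0.02
(1-R'-K)/(1-K) simplifies to (max-R)/max with max = 251:
C = (251-36)/251 = 215/251 = 0.85657… → 0.86
M = (251-251)/251 = 0/251 = 0 → 0.00
Y = (251-90)/251 = 161/251 = 0.64143… → 0.64
= CMYK(0.86, 0.00, 0.64, 0.02)


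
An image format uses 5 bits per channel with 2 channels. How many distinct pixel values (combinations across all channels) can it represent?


Total bits = 5 bits/channel × 2 channels = 10 bits
Distinct pixel values = 2^10
= 1,024 pixel values


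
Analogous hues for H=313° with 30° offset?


Base hue: 313°
Left analog: (313 - 30) mod 360 = 283°
Right analog: (313 + 30) mod 360 = 343°
Analogous hues = 283° and 343°


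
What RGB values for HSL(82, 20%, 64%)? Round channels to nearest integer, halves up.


H=82°, S=0.20, L=0.64
C = (1-|2L-1|)×S = (1-|0.28|)×0.20 = 0.144
H' = H/60 = 82/60 ≈ 1.3667; X = C×(1-|H' mod 2 - 1|) = 0.0912
m = L - C/2 = 0.64 - 0.072 = 0.568
Sector ⌊H'⌋ = 1 → (R',G',B') = (0.0912, 0.144, 0.0)
RGB = ((R'+m)×255, (G'+m)×255, (B'+m)×255) = (168.096, 181.56, 144.84)
Round half up → RGB(168, 182, 145)


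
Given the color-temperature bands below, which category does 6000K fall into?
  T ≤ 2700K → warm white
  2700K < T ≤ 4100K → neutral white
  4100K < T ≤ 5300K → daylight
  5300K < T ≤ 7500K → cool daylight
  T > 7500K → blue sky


Temperature: 6000K
5300K < 6000K ≤ 7500K → cool daylight
Classification: cool daylight


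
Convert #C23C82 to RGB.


C2 → 194 (R)
3C → 60 (G)
82 → 130 (B)
= RGB(194, 60, 130)


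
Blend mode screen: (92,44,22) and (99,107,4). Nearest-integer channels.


Screen: C = 255 - (255-A)×(255-B)/255, rounded to nearest integer
R: 255 - (255-92)×(255-99)/255 = 255 - 25428/255 ≈ 255 - 99.718 = 155.282 → 155
G: 255 - (255-44)×(255-107)/255 = 255 - 31228/255 ≈ 255 - 122.463 = 132.537 → 133
B: 255 - (255-22)×(255-4)/255 = 255 - 58483/255 ≈ 255 - 229.345 = 25.655 → 26
= RGB(155, 133, 26)


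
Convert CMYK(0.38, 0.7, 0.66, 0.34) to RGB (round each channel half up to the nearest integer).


R = 255 × (1-C) × (1-K) = 255 × 0.62 × 0.66 = 104.346 → 104
G = 255 × (1-M) × (1-K) = 255 × 0.30 × 0.66 = 50.49 → 50
B = 255 × (1-Y) × (1-K) = 255 × 0.34 × 0.66 = 57.222 → 57
= RGB(104, 50, 57)


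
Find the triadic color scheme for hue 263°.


Triadic: equally spaced at 120° intervals
H1 = 263°
H2 = (263 + 120) mod 360 = 23°
H3 = (263 + 240) mod 360 = 143°
Triadic = 263°, 23°, 143°


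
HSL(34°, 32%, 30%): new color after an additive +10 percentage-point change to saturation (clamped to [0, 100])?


Original S = 32%
Adjustment = +10 percentage points
New S = 32 + (10) = 42
Clamp to [0, 100] → 42
= HSL(34°, 42%, 30%)


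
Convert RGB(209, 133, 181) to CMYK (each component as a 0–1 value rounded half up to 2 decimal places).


R'=209/255≈0.8196, G'=133/255≈0.5216, B'=181/255≈0.7098
K = 1 - max(R',G',B') = 1 - 209/255 = 46/255 = 0.18039… → 0.18
(1-R'-K)/(1-K) simplifies to (max-R)/max with max = 209:
C = (209-209)/209 = 0/209 = 0 → 0.00
M = (209-133)/209 = 76/209 = 0.36363… → 0.36
Y = (209-181)/209 = 28/209 = 0.13397… → 0.13
= CMYK(0.00, 0.36, 0.13, 0.18)


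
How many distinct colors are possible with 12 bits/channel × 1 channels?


Total bits = 12 bits/channel × 1 channels = 12 bits
Distinct colors = 2^12
= 4,096 colors


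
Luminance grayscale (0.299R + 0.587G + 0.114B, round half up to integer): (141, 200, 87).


Gray = 0.299×R + 0.587×G + 0.114×B
Gray = 0.299×141 + 0.587×200 + 0.114×87
Gray = 42.159 + 117.400 + 9.918
Gray = 169.477 → round half up → 169
Gray = 169


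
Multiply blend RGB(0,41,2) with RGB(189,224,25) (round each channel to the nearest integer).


Multiply: C = A×B/255, rounded to nearest integer
R: 0×189/255 = 0/255 ≈ 0.000 → 0
G: 41×224/255 = 9184/255 ≈ 36.016 → 36
B: 2×25/255 = 50/255 ≈ 0.196 → 0
= RGB(0, 36, 0)


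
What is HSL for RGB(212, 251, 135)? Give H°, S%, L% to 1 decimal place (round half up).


Normalize: R'=212/255≈0.8314, G'=251/255≈0.9843, B'=135/255≈0.5294
Max=251/255, Min=135/255, Δ=Max-Min=116/255
L = (Max+Min)/2 = (251+135)/510 = 386/510 = 0.75686… → L = 75.7%
L > 0.5 → S = Δ/(2-Max-Min) = 116/(510-251-135) = 116/124 = 0.93548… → S = 93.5%
(the 1/255 factors cancel in S and H, so raw channel differences can be used)
Max is G' → H = 60 × ((B-R)/Δ + 2) = 60 × ((135-212)/116 + 2)
  -77/116 + 2 = -0.6637… + 2 = 1.3362…
  H = 60 × 1.3362… = 80.172…° → H = 80.2°
= HSL(80.2°, 93.5%, 75.7%)


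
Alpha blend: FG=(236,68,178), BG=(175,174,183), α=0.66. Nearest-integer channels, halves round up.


C = α×F + (1-α)×B, with 1-α = 0.34
R: 0.66×236 + 0.34×175 = 155.76 + 59.50 = 215.26 → 215
G: 0.66×68 + 0.34×174 = 44.88 + 59.16 = 104.04 → 104
B: 0.66×178 + 0.34×183 = 117.48 + 62.22 = 179.70 → 180
= RGB(215, 104, 180)


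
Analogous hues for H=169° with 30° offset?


Base hue: 169°
Left analog: (169 - 30) mod 360 = 139°
Right analog: (169 + 30) mod 360 = 199°
Analogous hues = 139° and 199°


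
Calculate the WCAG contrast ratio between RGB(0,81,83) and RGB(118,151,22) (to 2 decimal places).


Linearize each sRGB channel c=v/255: c/12.92 if c ≤ 0.04045 else ((c+0.055)/1.055)^2.4
L = 0.2126×R_lin + 0.7152×G_lin + 0.0722×B_lin
Color 1 (0,81,83):
  R=0: 0/255≈0.0000 ≤ 0.04045 → 0.0000/12.92 ≈ 0.00000
  G=81: 81/255≈0.3176 > 0.04045 → ((0.3176+0.055)/1.055)^2.4 ≈ 0.08228
  B=83: 83/255≈0.3255 > 0.04045 → ((0.3255+0.055)/1.055)^2.4 ≈ 0.08650
  L1 = 0.2126×0.00000 + 0.7152×0.08228 + 0.0722×0.08650 ≈ 0.06509
Color 2 (118,151,22):
  R=118: 118/255≈0.4627 > 0.04045 → ((0.4627+0.055)/1.055)^2.4 ≈ 0.18116
  G=151: 151/255≈0.5922 > 0.04045 → ((0.5922+0.055)/1.055)^2.4 ≈ 0.30947
  B=22: 22/255≈0.0863 > 0.04045 → ((0.0863+0.055)/1.055)^2.4 ≈ 0.00802
  L2 = 0.2126×0.18116 + 0.7152×0.30947 + 0.0722×0.00802 ≈ 0.26043
Lighter = 0.26043, Darker = 0.06509
Ratio = (L_lighter + 0.05) / (L_darker + 0.05)
Ratio = (0.26043 + 0.05) / (0.06509 + 0.05) = 0.31043 / 0.11509 ≈ 2.6972
Ratio ≈ 2.70:1


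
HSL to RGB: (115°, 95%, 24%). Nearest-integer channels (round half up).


H=115°, S=0.95, L=0.24
C = (1-|2L-1|)×S = (1-|-0.52|)×0.95 = 0.456
H' = H/60 = 115/60 ≈ 1.9167; X = C×(1-|H' mod 2 - 1|) = 0.038
m = L - C/2 = 0.24 - 0.228 = 0.012
Sector ⌊H'⌋ = 1 → (R',G',B') = (0.038, 0.456, 0.0)
RGB = ((R'+m)×255, (G'+m)×255, (B'+m)×255) = (12.75, 119.34, 3.06)
Round half up → RGB(13, 119, 3)


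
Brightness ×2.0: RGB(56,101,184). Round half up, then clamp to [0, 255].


Multiply each channel by 2.0, round half up, clamp to [0, 255]
R: 56×2.0 = 112
G: 101×2.0 = 202
B: 184×2.0 = 368 → clamp → 255
= RGB(112, 202, 255)


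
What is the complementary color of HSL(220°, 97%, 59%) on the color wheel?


Complement = opposite side of color wheel = hue + 180°
H' = (220 + 180) mod 360 = 40°
S and L unchanged.
= HSL(40°, 97%, 59%)


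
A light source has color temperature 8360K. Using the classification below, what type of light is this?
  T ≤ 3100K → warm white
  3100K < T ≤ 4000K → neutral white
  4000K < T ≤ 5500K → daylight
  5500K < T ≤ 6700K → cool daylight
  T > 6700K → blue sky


Temperature: 8360K
8360K > 6700K → blue sky
Classification: blue sky


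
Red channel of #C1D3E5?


Color: #C1D3E5
R = C1 = 193
G = D3 = 211
B = E5 = 229
Red = 193


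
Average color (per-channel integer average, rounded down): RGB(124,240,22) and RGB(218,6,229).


Midpoint: each channel = ⌊(C₁+C₂)/2⌋
R: ⌊(124+218)/2⌋ = 171
G: ⌊(240+6)/2⌋ = 123
B: ⌊(22+229)/2⌋ = 125
= RGB(171, 123, 125)


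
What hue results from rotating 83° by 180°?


New hue = (H + rotation) mod 360
New hue = (83 + 180) mod 360
= 263 mod 360
= 263°


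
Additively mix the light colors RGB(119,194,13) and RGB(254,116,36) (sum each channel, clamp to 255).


Additive: each channel = min(255, C₁+C₂)
R: 119+254 = 373 → 255
G: 194+116 = 310 → 255
B: 13+36 = 49 → 49
= RGB(255, 255, 49)


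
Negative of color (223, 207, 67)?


Invert: (255-R, 255-G, 255-B)
R: 255-223 = 32
G: 255-207 = 48
B: 255-67 = 188
= RGB(32, 48, 188)


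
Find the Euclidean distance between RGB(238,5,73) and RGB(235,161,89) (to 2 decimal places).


d = √[(R₁-R₂)² + (G₁-G₂)² + (B₁-B₂)²]
d = √[(238-235)² + (5-161)² + (73-89)²]
d = √[9 + 24336 + 256]
d = √24601
d ≈ 156.85


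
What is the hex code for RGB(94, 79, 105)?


R = 94 → 5E (hex)
G = 79 → 4F (hex)
B = 105 → 69 (hex)
Hex = #5E4F69


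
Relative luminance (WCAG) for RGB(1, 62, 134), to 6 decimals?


Linearize each channel (sRGB transfer function): c = v/255; c_lin = c/12.92 if c ≤ 0.04045, else ((c+0.055)/1.055)^2.4
  R: 1/255 ≈ 0.003922 ≤ 0.04045 → 0.003922/12.92 ≈ 0.000304
  G: 62/255 ≈ 0.243137 > 0.04045 → ((0.243137+0.055)/1.055)^2.4 ≈ 0.048172
  B: 134/255 ≈ 0.525490 > 0.04045 → ((0.525490+0.055)/1.055)^2.4 ≈ 0.238398
R_lin = 0.000304, G_lin = 0.048172, B_lin = 0.238398
L = 0.2126×R + 0.7152×G + 0.0722×B
L = 0.2126×0.000304 + 0.7152×0.048172 + 0.0722×0.238398
L ≈ 0.051729


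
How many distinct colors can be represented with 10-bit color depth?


Colors = 2^bits = 2^10
= 1,024 colors


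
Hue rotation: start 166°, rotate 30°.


New hue = (H + rotation) mod 360
New hue = (166 + 30) mod 360
= 196 mod 360
= 196°


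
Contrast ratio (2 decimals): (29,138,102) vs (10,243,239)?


Linearize each sRGB channel c=v/255: c/12.92 if c ≤ 0.04045 else ((c+0.055)/1.055)^2.4
L = 0.2126×R_lin + 0.7152×G_lin + 0.0722×B_lin
Color 1 (29,138,102):
  R=29: 29/255≈0.1137 > 0.04045 → ((0.1137+0.055)/1.055)^2.4 ≈ 0.01229
  G=138: 138/255≈0.5412 > 0.04045 → ((0.5412+0.055)/1.055)^2.4 ≈ 0.25415
  B=102: 102/255≈0.4000 > 0.04045 → ((0.4000+0.055)/1.055)^2.4 ≈ 0.13287
  L1 = 0.2126×0.01229 + 0.7152×0.25415 + 0.0722×0.13287 ≈ 0.19397
Color 2 (10,243,239):
  R=10: 10/255≈0.0392 ≤ 0.04045 → 0.0392/12.92 ≈ 0.00304
  G=243: 243/255≈0.9529 > 0.04045 → ((0.9529+0.055)/1.055)^2.4 ≈ 0.89627
  B=239: 239/255≈0.9373 > 0.04045 → ((0.9373+0.055)/1.055)^2.4 ≈ 0.86316
  L2 = 0.2126×0.00304 + 0.7152×0.89627 + 0.0722×0.86316 ≈ 0.70398
Lighter = 0.70398, Darker = 0.19397
Ratio = (L_lighter + 0.05) / (L_darker + 0.05)
Ratio = (0.70398 + 0.05) / (0.19397 + 0.05) = 0.75398 / 0.24397 ≈ 3.0904
Ratio ≈ 3.09:1


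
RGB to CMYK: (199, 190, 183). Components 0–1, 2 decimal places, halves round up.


R'=199/255≈0.7804, G'=190/255≈0.7451, B'=183/255≈0.7176
K = 1 - max(R',G',B') = 1 - 199/255 = 56/255 = 0.21960… → 0.22
(1-R'-K)/(1-K) simplifies to (max-R)/max with max = 199:
C = (199-199)/199 = 0/199 = 0 → 0.00
M = (199-190)/199 = 9/199 = 0.04522… → 0.05
Y = (199-183)/199 = 16/199 = 0.08040… → 0.08
= CMYK(0.00, 0.05, 0.08, 0.22)


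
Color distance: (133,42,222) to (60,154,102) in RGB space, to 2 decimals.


d = √[(R₁-R₂)² + (G₁-G₂)² + (B₁-B₂)²]
d = √[(133-60)² + (42-154)² + (222-102)²]
d = √[5329 + 12544 + 14400]
d = √32273
d ≈ 179.65


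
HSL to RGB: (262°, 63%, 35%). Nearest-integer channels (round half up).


H=262°, S=0.63, L=0.35
C = (1-|2L-1|)×S = (1-|-0.30|)×0.63 = 0.441
H' = H/60 = 262/60 ≈ 4.3667; X = C×(1-|H' mod 2 - 1|) = 0.1617
m = L - C/2 = 0.35 - 0.2205 = 0.1295
Sector ⌊H'⌋ = 4 → (R',G',B') = (0.1617, 0.0, 0.441)
RGB = ((R'+m)×255, (G'+m)×255, (B'+m)×255) = (74.256, 33.0225, 145.4775)
Round half up → RGB(74, 33, 145)


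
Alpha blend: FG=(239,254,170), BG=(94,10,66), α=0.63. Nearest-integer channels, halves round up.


C = α×F + (1-α)×B, with 1-α = 0.37
R: 0.63×239 + 0.37×94 = 150.57 + 34.78 = 185.35 → 185
G: 0.63×254 + 0.37×10 = 160.02 + 3.70 = 163.72 → 164
B: 0.63×170 + 0.37×66 = 107.10 + 24.42 = 131.52 → 132
= RGB(185, 164, 132)


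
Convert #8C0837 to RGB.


8C → 140 (R)
08 → 8 (G)
37 → 55 (B)
= RGB(140, 8, 55)


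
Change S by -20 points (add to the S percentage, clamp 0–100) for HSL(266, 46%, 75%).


Original S = 46%
Adjustment = -20 percentage points
New S = 46 + (-20) = 26
Clamp to [0, 100] → 26
= HSL(266°, 26%, 75%)


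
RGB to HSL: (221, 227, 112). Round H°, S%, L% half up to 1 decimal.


Normalize: R'=221/255≈0.8667, G'=227/255≈0.8902, B'=112/255≈0.4392
Max=227/255, Min=112/255, Δ=Max-Min=115/255
L = (Max+Min)/2 = (227+112)/510 = 339/510 = 0.66470… → L = 66.5%
L > 0.5 → S = Δ/(2-Max-Min) = 115/(510-227-112) = 115/171 = 0.67251… → S = 67.3%
(the 1/255 factors cancel in S and H, so raw channel differences can be used)
Max is G' → H = 60 × ((B-R)/Δ + 2) = 60 × ((112-221)/115 + 2)
  -109/115 + 2 = -0.9478… + 2 = 1.0521…
  H = 60 × 1.0521… = 63.130…° → H = 63.1°
= HSL(63.1°, 67.3%, 66.5%)


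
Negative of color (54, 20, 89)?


Invert: (255-R, 255-G, 255-B)
R: 255-54 = 201
G: 255-20 = 235
B: 255-89 = 166
= RGB(201, 235, 166)


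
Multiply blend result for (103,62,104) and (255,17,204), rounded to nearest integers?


Multiply: C = A×B/255, rounded to nearest integer
R: 103×255/255 = 26265/255 ≈ 103.000 → 103
G: 62×17/255 = 1054/255 ≈ 4.133 → 4
B: 104×204/255 = 21216/255 ≈ 83.200 → 83
= RGB(103, 4, 83)


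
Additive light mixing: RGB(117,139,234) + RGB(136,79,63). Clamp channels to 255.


Additive: each channel = min(255, C₁+C₂)
R: 117+136 = 253 → 253
G: 139+79 = 218 → 218
B: 234+63 = 297 → 255
= RGB(253, 218, 255)


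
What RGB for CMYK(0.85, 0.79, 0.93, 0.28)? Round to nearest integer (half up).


R = 255 × (1-C) × (1-K) = 255 × 0.15 × 0.72 = 27.54 → 28
G = 255 × (1-M) × (1-K) = 255 × 0.21 × 0.72 = 38.556 → 39
B = 255 × (1-Y) × (1-K) = 255 × 0.07 × 0.72 = 12.852 → 13
= RGB(28, 39, 13)


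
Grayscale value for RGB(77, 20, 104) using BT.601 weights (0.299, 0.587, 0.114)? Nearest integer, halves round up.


Gray = 0.299×R + 0.587×G + 0.114×B
Gray = 0.299×77 + 0.587×20 + 0.114×104
Gray = 23.023 + 11.740 + 11.856
Gray = 46.619 → round half up → 47
Gray = 47
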